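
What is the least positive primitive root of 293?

2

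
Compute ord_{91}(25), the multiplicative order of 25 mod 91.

6

ord(25) | φ(91) = φ(7·13) = (7−1)·(13−1) = 6·12 = 72 = 2^3 · 3^2.
Divisors of 72: 1, 2, 3, 4, 6, 8, 9, 12, 18, 24, 36, 72.
Check 25^d mod 91 for each divisor in increasing order:
25^1 ≡ 25 (mod 91)
25^2 ≡ 79 (mod 91)
25^3 ≡ 64 (mod 91)
25^4 ≡ 53 (mod 91)
25^6 ≡ 1 (mod 91) ✓
Hence ord(25) = 6.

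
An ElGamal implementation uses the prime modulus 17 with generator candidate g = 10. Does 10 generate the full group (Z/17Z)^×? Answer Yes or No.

Yes

φ(17) = 17 − 1 = 16 = 2^4.
10 is a primitive root mod 17 iff 10^(φ(17)/q) ≢ 1 for every prime q | φ(17), i.e. q ∈ {2}.
10^8 ≡ 16 (mod 17)  [q = 2: ≢ 1 ✓]
None equal 1, so ord_17(10) = 16: 10 is a primitive root.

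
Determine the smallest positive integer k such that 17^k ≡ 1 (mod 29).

4

Since 17 ∈ (Z/29Z)^×, its order divides φ(29) = 29 − 1 = 28 = 2^2 · 7.
Divisors of 28: 1, 2, 4, 7, 14, 28.
Check 17^d mod 29 for each divisor in increasing order:
17^1 ≡ 17
17^2 ≡ 28
17^4 ≡ 1
Hence ord(17) = 4.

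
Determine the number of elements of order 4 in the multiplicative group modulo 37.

φ(37) = 37 − 1 = 36 = 2^2 · 3^2.
Since (Z/37Z)^× is cyclic of order 36, the number of elements of order d is φ(d) when d | 36 and 0 otherwise.
4 = 2^2 divides 36, and φ(4) = 2.

2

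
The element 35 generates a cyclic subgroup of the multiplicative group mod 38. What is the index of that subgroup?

Since 35 ∈ (Z/38Z)^×, its order divides φ(38) = φ(2)·φ(19) = 1·18 = 18 = 2 · 3^2.
Divisors of 18: 1, 2, 3, 6, 9, 18.
Check 35^d mod 38 for each divisor in increasing order:
35^1 ≡ 35
35^2 ≡ 9
35^3 ≡ 11
35^6 ≡ 7
35^9 ≡ 1
Thus |⟨35⟩| = ord(35) = 9.
The index is φ(38) / ord(35) = 18 / 9 = 2.

2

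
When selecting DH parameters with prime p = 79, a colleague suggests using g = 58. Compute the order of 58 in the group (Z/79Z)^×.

26

The order of 58 must divide φ(79) = 79 − 1 = 78 = 2 · 3 · 13.
Divisors of 78: 1, 2, 3, 6, 13, 26, 39, 78.
Compute 58^d (mod 79) for the divisors d until we hit 1:
58^1 ≡ 58
58^2 ≡ 46
58^3 ≡ 61
58^6 ≡ 8
58^13 ≡ 78
58^26 ≡ 1
Therefore the multiplicative order of 58 modulo 79 is 26.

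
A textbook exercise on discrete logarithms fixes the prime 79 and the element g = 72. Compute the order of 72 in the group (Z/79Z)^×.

39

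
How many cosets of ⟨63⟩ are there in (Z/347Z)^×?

1

ord(63) | φ(347) = 347 − 1 = 346 = 2 · 173.
Divisors of 346: 1, 2, 173, 346.
Compute 63^d (mod 347) for the divisors d until we hit 1:
63^1 ≡ 63 (mod 347)
63^2 ≡ 152 (mod 347)
63^173 ≡ 346 (mod 347)
63^346 ≡ 1 (mod 347) ✓
Thus |⟨63⟩| = ord(63) = 346.
Index = |(Z/347Z)^×| / |⟨63⟩| = 346 / 346 = 1.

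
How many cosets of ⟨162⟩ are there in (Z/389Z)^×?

By Lagrange's theorem, ord_389(162) divides φ(389) = 389 − 1 = 388 = 2^2 · 97.
Divisors of 388: 1, 2, 4, 97, 194, 388.
Evaluate successive powers at the divisors of 388:
162^1 ≡ 162 (mod 389)
162^2 ≡ 181 (mod 389)
162^4 ≡ 85 (mod 389)
162^97 ≡ 115 (mod 389)
162^194 ≡ 388 (mod 389)
162^388 ≡ 1 (mod 389) ✓
So ord_389(162) = 388, hence |⟨162⟩| = 388.
The index is φ(389) / ord(162) = 388 / 388 = 1.

1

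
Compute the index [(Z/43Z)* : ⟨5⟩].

1

ord(5) | φ(43) = 43 − 1 = 42 = 2 · 3 · 7.
Divisors of 42: 1, 2, 3, 6, 7, 14, 21, 42.
Test each divisor d:
5^1 ≡ 5 (mod 43)
5^2 ≡ 25 (mod 43)
5^3 ≡ 39 (mod 43)
5^6 ≡ 16 (mod 43)
5^7 ≡ 37 (mod 43)
5^14 ≡ 36 (mod 43)
5^21 ≡ 42 (mod 43)
5^42 ≡ 1 (mod 43) ✓
So ord_43(5) = 42, hence |⟨5⟩| = 42.
[(Z/43Z)^× : ⟨5⟩] = 42/42 = 1.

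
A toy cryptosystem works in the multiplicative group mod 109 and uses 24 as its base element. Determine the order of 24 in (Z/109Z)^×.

108

ord(24) | φ(109) = 109 − 1 = 108 = 2^2 · 3^3.
Divisors of 108: 1, 2, 3, 4, 6, 9, 12, 18, 27, 36, 54, 108.
Test each divisor d:
24^1 ≡ 24
24^2 ≡ 31
24^3 ≡ 90
24^4 ≡ 89
24^6 ≡ 34
24^9 ≡ 8
24^12 ≡ 66
24^18 ≡ 64
24^27 ≡ 76
24^36 ≡ 63
24^54 ≡ 108
24^108 ≡ 1
So ord_109(24) = 108.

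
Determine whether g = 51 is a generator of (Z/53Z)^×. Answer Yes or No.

φ(53) = 53 − 1 = 52 = 2^2 · 13.
Test 51^(52/q) mod 53 for each prime factor q of 52:
51^26 ≡ 52 (mod 53)  [q = 2: ≢ 1 ✓]
51^4 ≡ 16 (mod 53)  [q = 13: ≢ 1 ✓]
None equal 1, so ord_53(51) = 52: 51 is a primitive root.

Yes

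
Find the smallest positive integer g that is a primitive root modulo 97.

5

φ(97) = 97 − 1 = 96 = 2^5 · 3.
g is a primitive root iff g^(96/q) ≢ 1 (mod 97) for each prime q ∈ {2, 3}.
g = 2: 2^48 ≡ 1 — hits 1, so not a primitive root.
g = 3: 3^48 ≡ 1 — hits 1, so not a primitive root.
g = 4: 4^48 ≡ 1 — hits 1, so not a primitive root.
g = 5: 5^48 ≡ 96; 5^32 ≡ 35 — none is 1, so 5 is a primitive root.
So 5 is the smallest generator of (Z/97Z)^×.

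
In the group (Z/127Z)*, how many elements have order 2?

φ(127) = 127 − 1 = 126 = 2 · 3^2 · 7.
Since (Z/127Z)^× is cyclic of order 126, the number of elements of order d is φ(d) when d | 126 and 0 otherwise.
2 | 126, and φ(2) = 2 − 1 = 1.

1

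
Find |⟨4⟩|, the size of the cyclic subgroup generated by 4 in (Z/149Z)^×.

Since 4 ∈ (Z/149Z)^×, its order divides φ(149) = 149 − 1 = 148 = 2^2 · 37.
Divisors of 148: 1, 2, 4, 37, 74, 148.
Compute 4^d (mod 149) for the divisors d until we hit 1:
4^1 ≡ 4
4^2 ≡ 16
4^4 ≡ 107
4^37 ≡ 148
4^74 ≡ 1
Therefore the multiplicative order of 4 modulo 149 is 74.

74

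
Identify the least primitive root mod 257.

3

φ(257) = 257 − 1 = 256 = 2^8.
Test candidates g = 2, 3, … against the prime factors q ∈ {2} of φ(257): g is a generator iff g^(256/q) ≢ 1 for every such q.
g = 2: 2^128 ≡ 1 — hits 1, so not a primitive root.
g = 3: 3^128 ≡ 256 — none is 1, so 3 is a primitive root.
So 3 is the smallest generator of (Z/257Z)^×.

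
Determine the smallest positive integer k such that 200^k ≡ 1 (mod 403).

60

ord(200) | φ(403) = φ(13·31) = (13−1)·(31−1) = 12·30 = 360 = 2^3 · 3^2 · 5.
Divisors of 360: 1, 2, 3, 4, 5, 6, 8, 9, 10, 12, 15, 18, 20, 24, 30, 36, 40, 45, 60, 72, 90, 120, 180, 360.
Test each divisor d:
200^1 ≡ 200 (mod 403)
200^2 ≡ 103 (mod 403)
200^3 ≡ 47 (mod 403)
200^4 ≡ 131 (mod 403)
200^5 ≡ 5 (mod 403)
200^6 ≡ 194 (mod 403)
200^8 ≡ 235 (mod 403)
200^9 ≡ 252 (mod 403)
200^10 ≡ 25 (mod 403)
200^12 ≡ 157 (mod 403)
200^15 ≡ 125 (mod 403)
200^18 ≡ 233 (mod 403)
200^20 ≡ 222 (mod 403)
200^24 ≡ 66 (mod 403)
200^30 ≡ 311 (mod 403)
200^36 ≡ 287 (mod 403)
200^40 ≡ 118 (mod 403)
200^45 ≡ 187 (mod 403)
200^60 ≡ 1 (mod 403) ✓
Hence ord(200) = 60.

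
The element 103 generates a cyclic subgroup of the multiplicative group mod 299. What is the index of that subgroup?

12

By Lagrange's theorem, ord_299(103) divides φ(299) = φ(13·23) = (13−1)·(23−1) = 12·22 = 264 = 2^3 · 3 · 11.
Divisors of 264: 1, 2, 3, 4, 6, 8, 11, 12, 22, 24, 33, 44, 66, 88, 132, 264.
Evaluate successive powers at the divisors of 264:
103^1 ≡ 103 (mod 299)
103^2 ≡ 144 (mod 299)
103^3 ≡ 181 (mod 299)
103^4 ≡ 105 (mod 299)
103^6 ≡ 170 (mod 299)
103^8 ≡ 261 (mod 299)
103^11 ≡ 298 (mod 299)
103^12 ≡ 196 (mod 299)
103^22 ≡ 1 (mod 299) ✓
So ord_299(103) = 22, hence |⟨103⟩| = 22.
The index is φ(299) / ord(103) = 264 / 22 = 12.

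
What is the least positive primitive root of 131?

φ(131) = 131 − 1 = 130 = 2 · 5 · 13.
g is a primitive root iff g^(130/q) ≢ 1 (mod 131) for each prime q ∈ {2, 5, 13}.
g = 2: 2^65 ≡ 130; 2^26 ≡ 53; 2^10 ≡ 107 — none is 1, so 2 is a primitive root.
So 2 is the smallest generator of (Z/131Z)^×.

2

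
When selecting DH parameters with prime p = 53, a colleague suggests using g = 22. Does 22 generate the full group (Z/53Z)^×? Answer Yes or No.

φ(53) = 53 − 1 = 52 = 2^2 · 13.
22 is a primitive root mod 53 iff 22^(φ(53)/q) ≢ 1 for every prime q | φ(53), i.e. q ∈ {2, 13}.
22^26 ≡ 52 (mod 53)  [q = 2: ≢ 1 ✓]
22^4 ≡ 49 (mod 53)  [q = 13: ≢ 1 ✓]
None equal 1, so ord_53(22) = 52: 22 is a primitive root.

Yes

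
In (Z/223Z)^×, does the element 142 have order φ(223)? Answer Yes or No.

Yes

φ(223) = 223 − 1 = 222 = 2 · 3 · 37.
An element g generates (Z/223Z)^× iff g^(222/q) ≢ 1 (mod 223) for each prime q ∈ {2, 3, 37}.
142^111 ≡ 222 (mod 223)  [q = 2: ≢ 1 ✓]
142^74 ≡ 183 (mod 223)  [q = 3: ≢ 1 ✓]
142^6 ≡ 132 (mod 223)  [q = 37: ≢ 1 ✓]
All checks pass, so 142 has order 222 and is a primitive root modulo 223.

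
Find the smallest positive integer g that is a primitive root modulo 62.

φ(62) = φ(2)·φ(31) = 1·30 = 30 = 2 · 3 · 5.
g is a primitive root iff g^(30/q) ≢ 1 (mod 62) for each prime q ∈ {2, 3, 5}.
g = 2: gcd(2, 62) = 2 > 1, not a unit — skip.
g = 3: 3^15 ≡ 61; 3^10 ≡ 25; 3^6 ≡ 47 — none is 1, so 3 is a primitive root.
So 3 is the smallest generator of (Z/62Z)^×.

3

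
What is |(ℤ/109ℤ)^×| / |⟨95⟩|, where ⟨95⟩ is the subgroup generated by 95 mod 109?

ord(95) | φ(109) = 109 − 1 = 108 = 2^2 · 3^3.
Divisors of 108: 1, 2, 3, 4, 6, 9, 12, 18, 27, 36, 54, 108.
Test each divisor d:
95^1 ≡ 95
95^2 ≡ 87
95^3 ≡ 90
95^4 ≡ 48
95^6 ≡ 34
95^9 ≡ 8
95^12 ≡ 66
95^18 ≡ 64
95^27 ≡ 76
95^36 ≡ 63
95^54 ≡ 108
95^108 ≡ 1
So ord_109(95) = 108, hence |⟨95⟩| = 108.
[(Z/109Z)^× : ⟨95⟩] = 108/108 = 1.

1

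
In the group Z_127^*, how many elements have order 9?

6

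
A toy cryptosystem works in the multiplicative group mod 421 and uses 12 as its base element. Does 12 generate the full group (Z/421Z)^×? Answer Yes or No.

φ(421) = 421 − 1 = 420 = 2^2 · 3 · 5 · 7.
12 is a primitive root mod 421 iff 12^(φ(421)/q) ≢ 1 for every prime q | φ(421), i.e. q ∈ {2, 3, 5, 7}.
12^210 ≡ 1 (mod 421)  [q = 2: ≡ 1 ✗]
12^140 ≡ 400 (mod 421)  [q = 3: ≢ 1 ✓]
12^84 ≡ 279 (mod 421)  [q = 5: ≢ 1 ✓]
12^60 ≡ 1 (mod 421)  [q = 7: ≡ 1 ✗]
The check at q = 2 fails, so 12 generates a proper subgroup.

No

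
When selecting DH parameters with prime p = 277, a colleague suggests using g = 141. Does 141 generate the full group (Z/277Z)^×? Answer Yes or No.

No

φ(277) = 277 − 1 = 276 = 2^2 · 3 · 23.
141 is a primitive root mod 277 iff 141^(φ(277)/q) ≢ 1 for every prime q | φ(277), i.e. q ∈ {2, 3, 23}.
141^138 ≡ 1 (mod 277)  [q = 2: ≡ 1 ✗]
141^92 ≡ 116 (mod 277)  [q = 3: ≢ 1 ✓]
141^12 ≡ 131 (mod 277)  [q = 23: ≢ 1 ✓]
Since 141^138 ≡ 1, the order of 141 divides 138 < 276, so 141 is not a primitive root.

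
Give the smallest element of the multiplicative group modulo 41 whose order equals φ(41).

φ(41) = 41 − 1 = 40 = 2^3 · 5.
g is a primitive root iff g^(40/q) ≢ 1 (mod 41) for each prime q ∈ {2, 5}.
g = 2: 2^20 ≡ 1 — hits 1, so not a primitive root.
g = 3: 3^20 ≡ 40; 3^8 ≡ 1 — hits 1, so not a primitive root.
g = 4: 4^20 ≡ 1 — hits 1, so not a primitive root.
g = 5: 5^20 ≡ 1 — hits 1, so not a primitive root.
g = 6: 6^20 ≡ 40; 6^8 ≡ 10 — none is 1, so 6 is a primitive root.
Hence the least primitive root of 41 is 6.

6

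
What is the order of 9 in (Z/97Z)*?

ord(9) | φ(97) = 97 − 1 = 96 = 2^5 · 3.
Divisors of 96: 1, 2, 3, 4, 6, 8, 12, 16, 24, 32, 48, 96.
Test each divisor d:
9^1 ≡ 9 (mod 97)
9^2 ≡ 81 (mod 97)
9^3 ≡ 50 (mod 97)
9^4 ≡ 62 (mod 97)
9^6 ≡ 75 (mod 97)
9^8 ≡ 61 (mod 97)
9^12 ≡ 96 (mod 97)
9^16 ≡ 35 (mod 97)
9^24 ≡ 1 (mod 97) ✓
So ord_97(9) = 24.

24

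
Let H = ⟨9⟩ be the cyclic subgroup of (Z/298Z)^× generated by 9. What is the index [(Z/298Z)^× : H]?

2

Since 9 ∈ (Z/298Z)^×, its order divides φ(298) = φ(2)·φ(149) = 1·148 = 148 = 2^2 · 37.
Divisors of 148: 1, 2, 4, 37, 74, 148.
Test each divisor d:
9^1 ≡ 9 (mod 298)
9^2 ≡ 81 (mod 298)
9^4 ≡ 5 (mod 298)
9^37 ≡ 297 (mod 298)
9^74 ≡ 1 (mod 298) ✓
So ord_298(9) = 74, hence |⟨9⟩| = 74.
The index is φ(298) / ord(9) = 148 / 74 = 2.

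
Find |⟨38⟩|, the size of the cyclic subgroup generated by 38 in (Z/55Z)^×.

20

Since 38 ∈ (Z/55Z)^×, its order divides φ(55) = φ(5·11) = (5−1)·(11−1) = 4·10 = 40 = 2^3 · 5.
Divisors of 40: 1, 2, 4, 5, 8, 10, 20, 40.
Test each divisor d:
38^1 ≡ 38
38^2 ≡ 14
38^4 ≡ 31
38^5 ≡ 23
38^8 ≡ 26
38^10 ≡ 34
38^20 ≡ 1
Hence ord(38) = 20.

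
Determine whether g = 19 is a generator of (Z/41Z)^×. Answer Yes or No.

φ(41) = 41 − 1 = 40 = 2^3 · 5.
An element g generates (Z/41Z)^× iff g^(40/q) ≢ 1 (mod 41) for each prime q ∈ {2, 5}.
19^20 ≡ 40 (mod 41)  [q = 2: ≢ 1 ✓]
19^8 ≡ 37 (mod 41)  [q = 5: ≢ 1 ✓]
None equal 1, so ord_41(19) = 40: 19 is a primitive root.

Yes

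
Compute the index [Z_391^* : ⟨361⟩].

By Lagrange's theorem, ord_391(361) divides φ(391) = φ(17·23) = (17−1)·(23−1) = 16·22 = 352 = 2^5 · 11.
Divisors of 352: 1, 2, 4, 8, 11, 16, 22, 32, 44, 88, 176, 352.
Compute 361^d (mod 391) for the divisors d until we hit 1:
361^1 ≡ 361 (mod 391)
361^2 ≡ 118 (mod 391)
361^4 ≡ 239 (mod 391)
361^8 ≡ 35 (mod 391)
361^11 ≡ 47 (mod 391)
361^16 ≡ 52 (mod 391)
361^22 ≡ 254 (mod 391)
361^32 ≡ 358 (mod 391)
361^44 ≡ 1 (mod 391) ✓
The order of 361 is 44, so the subgroup it generates has 44 elements.
The index is φ(391) / ord(361) = 352 / 44 = 8.

8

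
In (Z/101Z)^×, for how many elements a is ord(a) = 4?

2

φ(101) = 101 − 1 = 100 = 2^2 · 5^2.
(Z/101Z)^× is cyclic (|G| = 100); a cyclic group of order m has exactly φ(d) elements of each order d | m, and none otherwise.
4 = 2^2 divides 100, and φ(4) = 2.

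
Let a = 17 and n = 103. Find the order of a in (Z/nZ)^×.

51

ord(17) | φ(103) = 103 − 1 = 102 = 2 · 3 · 17.
Divisors of 102: 1, 2, 3, 6, 17, 34, 51, 102.
Compute 17^d (mod 103) for the divisors d until we hit 1:
17^1 ≡ 17 (mod 103)
17^2 ≡ 83 (mod 103)
17^3 ≡ 72 (mod 103)
17^6 ≡ 34 (mod 103)
17^17 ≡ 46 (mod 103)
17^34 ≡ 56 (mod 103)
17^51 ≡ 1 (mod 103) ✓
Hence ord(17) = 51.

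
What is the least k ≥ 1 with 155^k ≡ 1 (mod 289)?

8

The order of 155 must divide φ(289) = φ(17^2) = 17·(17−1) = 272 = 2^4 · 17.
Divisors of 272: 1, 2, 4, 8, 16, 17, 34, 68, 136, 272.
Compute 155^d (mod 289) for the divisors d until we hit 1:
155^1 ≡ 155 (mod 289)
155^2 ≡ 38 (mod 289)
155^4 ≡ 288 (mod 289)
155^8 ≡ 1 (mod 289) ✓
So ord_289(155) = 8.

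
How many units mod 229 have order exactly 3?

φ(229) = 229 − 1 = 228 = 2^2 · 3 · 19.
(Z/229Z)^× is cyclic (|G| = 228); a cyclic group of order m has exactly φ(d) elements of each order d | m, and none otherwise.
3 | 228, and φ(3) = 3 − 1 = 2.

2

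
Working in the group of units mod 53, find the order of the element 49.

13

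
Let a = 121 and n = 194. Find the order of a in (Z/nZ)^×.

Since 121 ∈ (Z/194Z)^×, its order divides φ(194) = φ(2)·φ(97) = 1·96 = 96 = 2^5 · 3.
Divisors of 96: 1, 2, 3, 4, 6, 8, 12, 16, 24, 32, 48, 96.
Check 121^d mod 194 for each divisor in increasing order:
121^1 ≡ 121 (mod 194)
121^2 ≡ 91 (mod 194)
121^3 ≡ 147 (mod 194)
121^4 ≡ 133 (mod 194)
121^6 ≡ 75 (mod 194)
121^8 ≡ 35 (mod 194)
121^12 ≡ 193 (mod 194)
121^16 ≡ 61 (mod 194)
121^24 ≡ 1 (mod 194) ✓
Therefore the multiplicative order of 121 modulo 194 is 24.

24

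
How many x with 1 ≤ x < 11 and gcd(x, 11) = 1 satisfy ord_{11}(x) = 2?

1

φ(11) = 11 − 1 = 10 = 2 · 5.
In a cyclic group of order 10, there are φ(d) elements of order d for each divisor d of 10, and zero for non-divisors.
2 | 10, and φ(2) = 2 − 1 = 1.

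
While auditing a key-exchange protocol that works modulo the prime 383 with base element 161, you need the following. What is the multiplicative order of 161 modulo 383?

Since 161 ∈ (Z/383Z)^×, its order divides φ(383) = 383 − 1 = 382 = 2 · 191.
Divisors of 382: 1, 2, 191, 382.
Compute 161^d (mod 383) for the divisors d until we hit 1:
161^1 ≡ 161 (mod 383)
161^2 ≡ 260 (mod 383)
161^191 ≡ 1 (mod 383) ✓
So ord_383(161) = 191.

191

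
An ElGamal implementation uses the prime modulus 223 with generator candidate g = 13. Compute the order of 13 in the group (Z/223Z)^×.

ord(13) | φ(223) = 223 − 1 = 222 = 2 · 3 · 37.
Divisors of 222: 1, 2, 3, 6, 37, 74, 111, 222.
Test each divisor d:
13^1 ≡ 13
13^2 ≡ 169
13^3 ≡ 190
13^6 ≡ 197
13^37 ≡ 222
13^74 ≡ 1
So ord_223(13) = 74.

74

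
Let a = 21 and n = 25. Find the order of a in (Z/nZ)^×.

5

The order of 21 must divide φ(25) = φ(5^2) = 5·(5−1) = 20 = 2^2 · 5.
Divisors of 20: 1, 2, 4, 5, 10, 20.
Test each divisor d:
21^1 ≡ 21 (mod 25)
21^2 ≡ 16 (mod 25)
21^4 ≡ 6 (mod 25)
21^5 ≡ 1 (mod 25) ✓
Therefore the multiplicative order of 21 modulo 25 is 5.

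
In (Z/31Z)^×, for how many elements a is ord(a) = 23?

φ(31) = 31 − 1 = 30 = 2 · 3 · 5.
(Z/31Z)^× is cyclic (|G| = 30); a cyclic group of order m has exactly φ(d) elements of each order d | m, and none otherwise.
Since 23 ∤ 30, the count is 0.

0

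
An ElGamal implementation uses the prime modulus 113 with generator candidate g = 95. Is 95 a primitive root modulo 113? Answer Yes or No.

φ(113) = 113 − 1 = 112 = 2^4 · 7.
An element g generates (Z/113Z)^× iff g^(112/q) ≢ 1 (mod 113) for each prime q ∈ {2, 7}.
95^56 ≡ 1 (mod 113)  [q = 2: ≡ 1 ✗]
95^16 ≡ 1 (mod 113)  [q = 7: ≡ 1 ✗]
The check at q = 2 fails, so 95 generates a proper subgroup.

No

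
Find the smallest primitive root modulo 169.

2

φ(169) = φ(13^2) = 13·(13−1) = 156 = 2^2 · 3 · 13.
g is a primitive root iff g^(156/q) ≢ 1 (mod 169) for each prime q ∈ {2, 3, 13}.
g = 2: 2^78 ≡ 168; 2^52 ≡ 146; 2^12 ≡ 40 — none is 1, so 2 is a primitive root.
The smallest primitive root modulo 169 is 2.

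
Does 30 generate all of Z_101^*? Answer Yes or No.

No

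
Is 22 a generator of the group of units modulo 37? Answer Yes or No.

Yes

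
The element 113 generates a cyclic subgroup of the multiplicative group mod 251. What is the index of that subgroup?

By Lagrange's theorem, ord_251(113) divides φ(251) = 251 − 1 = 250 = 2 · 5^3.
Divisors of 250: 1, 2, 5, 10, 25, 50, 125, 250.
Evaluate successive powers at the divisors of 250:
113^1 ≡ 113 (mod 251)
113^2 ≡ 219 (mod 251)
113^5 ≡ 1 (mod 251) ✓
So ord_251(113) = 5, hence |⟨113⟩| = 5.
Index = |(Z/251Z)^×| / |⟨113⟩| = 250 / 5 = 50.

50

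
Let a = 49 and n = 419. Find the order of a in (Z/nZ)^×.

By Lagrange's theorem, ord_419(49) divides φ(419) = 419 − 1 = 418 = 2 · 11 · 19.
Divisors of 418: 1, 2, 11, 19, 22, 38, 209, 418.
Test each divisor d:
49^1 ≡ 49
49^2 ≡ 306
49^11 ≡ 343
49^19 ≡ 1
Therefore the multiplicative order of 49 modulo 419 is 19.

19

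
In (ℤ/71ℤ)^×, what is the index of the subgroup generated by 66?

7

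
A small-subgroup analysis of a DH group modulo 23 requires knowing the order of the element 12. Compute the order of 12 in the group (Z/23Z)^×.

Since 12 ∈ (Z/23Z)^×, its order divides φ(23) = 23 − 1 = 22 = 2 · 11.
Divisors of 22: 1, 2, 11, 22.
Test each divisor d:
12^1 ≡ 12 (mod 23)
12^2 ≡ 6 (mod 23)
12^11 ≡ 1 (mod 23) ✓
Therefore the multiplicative order of 12 modulo 23 is 11.

11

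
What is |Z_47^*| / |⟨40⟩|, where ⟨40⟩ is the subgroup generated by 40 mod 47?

1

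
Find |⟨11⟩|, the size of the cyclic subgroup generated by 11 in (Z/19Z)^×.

By Lagrange's theorem, ord_19(11) divides φ(19) = 19 − 1 = 18 = 2 · 3^2.
Divisors of 18: 1, 2, 3, 6, 9, 18.
Test each divisor d:
11^1 ≡ 11 (mod 19)
11^2 ≡ 7 (mod 19)
11^3 ≡ 1 (mod 19) ✓
So ord_19(11) = 3.

3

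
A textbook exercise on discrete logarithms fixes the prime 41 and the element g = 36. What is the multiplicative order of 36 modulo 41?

20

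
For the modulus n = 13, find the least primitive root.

2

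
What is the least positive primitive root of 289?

φ(289) = φ(17^2) = 17·(17−1) = 272 = 2^4 · 17.
Test candidates g = 2, 3, … against the prime factors q ∈ {2, 17} of φ(289): g is a generator iff g^(272/q) ≢ 1 for every such q.
g = 2: 2^136 ≡ 1 — hits 1, so not a primitive root.
g = 3: 3^136 ≡ 288; 3^16 ≡ 171 — none is 1, so 3 is a primitive root.
So 3 is the smallest generator of (Z/289Z)^×.

3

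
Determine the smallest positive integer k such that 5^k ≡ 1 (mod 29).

The order of 5 must divide φ(29) = 29 − 1 = 28 = 2^2 · 7.
Divisors of 28: 1, 2, 4, 7, 14, 28.
Compute 5^d (mod 29) for the divisors d until we hit 1:
5^1 ≡ 5 (mod 29)
5^2 ≡ 25 (mod 29)
5^4 ≡ 16 (mod 29)
5^7 ≡ 28 (mod 29)
5^14 ≡ 1 (mod 29) ✓
So ord_29(5) = 14.

14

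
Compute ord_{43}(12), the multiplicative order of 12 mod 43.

Since 12 ∈ (Z/43Z)^×, its order divides φ(43) = 43 − 1 = 42 = 2 · 3 · 7.
Divisors of 42: 1, 2, 3, 6, 7, 14, 21, 42.
Test each divisor d:
12^1 ≡ 12 (mod 43)
12^2 ≡ 15 (mod 43)
12^3 ≡ 8 (mod 43)
12^6 ≡ 21 (mod 43)
12^7 ≡ 37 (mod 43)
12^14 ≡ 36 (mod 43)
12^21 ≡ 42 (mod 43)
12^42 ≡ 1 (mod 43) ✓
Hence ord(12) = 42.

42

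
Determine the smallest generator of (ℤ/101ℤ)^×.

2

φ(101) = 101 − 1 = 100 = 2^2 · 5^2.
g is a primitive root iff g^(100/q) ≢ 1 (mod 101) for each prime q ∈ {2, 5}.
g = 2: 2^50 ≡ 100; 2^20 ≡ 95 — none is 1, so 2 is a primitive root.
So 2 is the smallest generator of (Z/101Z)^×.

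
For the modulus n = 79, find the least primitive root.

φ(79) = 79 − 1 = 78 = 2 · 3 · 13.
g is a primitive root iff g^(78/q) ≢ 1 (mod 79) for each prime q ∈ {2, 3, 13}.
g = 2: 2^39 ≡ 1 — hits 1, so not a primitive root.
g = 3: 3^39 ≡ 78; 3^26 ≡ 23; 3^6 ≡ 18 — none is 1, so 3 is a primitive root.
So 3 is the smallest generator of (Z/79Z)^×.

3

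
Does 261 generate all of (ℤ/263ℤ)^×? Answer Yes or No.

Yes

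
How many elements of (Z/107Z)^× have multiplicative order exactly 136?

0

φ(107) = 107 − 1 = 106 = 2 · 53.
In a cyclic group of order 106, there are φ(d) elements of order d for each divisor d of 106, and zero for non-divisors.
136 does not divide 106, so no element of (Z/107Z)^× has order 136.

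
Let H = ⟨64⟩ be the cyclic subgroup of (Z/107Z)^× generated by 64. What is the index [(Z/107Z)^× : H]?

2

The order of 64 must divide φ(107) = 107 − 1 = 106 = 2 · 53.
Divisors of 106: 1, 2, 53, 106.
Compute 64^d (mod 107) for the divisors d until we hit 1:
64^1 ≡ 64
64^2 ≡ 30
64^53 ≡ 1
So ord_107(64) = 53, hence |⟨64⟩| = 53.
Index = |(Z/107Z)^×| / |⟨64⟩| = 106 / 53 = 2.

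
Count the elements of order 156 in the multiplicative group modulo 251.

0

φ(251) = 251 − 1 = 250 = 2 · 5^3.
(Z/251Z)^× is cyclic (|G| = 250); a cyclic group of order m has exactly φ(d) elements of each order d | m, and none otherwise.
156 does not divide 250, so no element of (Z/251Z)^× has order 156.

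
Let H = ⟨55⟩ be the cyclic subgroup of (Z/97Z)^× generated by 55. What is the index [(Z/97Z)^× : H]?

By Lagrange's theorem, ord_97(55) divides φ(97) = 97 − 1 = 96 = 2^5 · 3.
Divisors of 96: 1, 2, 3, 4, 6, 8, 12, 16, 24, 32, 48, 96.
Test each divisor d:
55^1 ≡ 55 (mod 97)
55^2 ≡ 18 (mod 97)
55^3 ≡ 20 (mod 97)
55^4 ≡ 33 (mod 97)
55^6 ≡ 12 (mod 97)
55^8 ≡ 22 (mod 97)
55^12 ≡ 47 (mod 97)
55^16 ≡ 96 (mod 97)
55^24 ≡ 75 (mod 97)
55^32 ≡ 1 (mod 97) ✓
The order of 55 is 32, so the subgroup it generates has 32 elements.
[(Z/97Z)^× : ⟨55⟩] = 96/32 = 3.

3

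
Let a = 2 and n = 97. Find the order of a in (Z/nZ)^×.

48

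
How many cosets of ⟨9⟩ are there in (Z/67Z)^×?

ord(9) | φ(67) = 67 − 1 = 66 = 2 · 3 · 11.
Divisors of 66: 1, 2, 3, 6, 11, 22, 33, 66.
Test each divisor d:
9^1 ≡ 9 (mod 67)
9^2 ≡ 14 (mod 67)
9^3 ≡ 59 (mod 67)
9^6 ≡ 64 (mod 67)
9^11 ≡ 1 (mod 67) ✓
Thus |⟨9⟩| = ord(9) = 11.
[(Z/67Z)^× : ⟨9⟩] = 66/11 = 6.

6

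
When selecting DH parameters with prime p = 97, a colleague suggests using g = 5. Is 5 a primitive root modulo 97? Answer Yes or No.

φ(97) = 97 − 1 = 96 = 2^5 · 3.
It suffices to check that the order of 5 is not a proper divisor of 96: compute 5^(96/q) for q ∈ {2, 3}.
5^48 ≡ 96 (mod 97)  [q = 2: ≢ 1 ✓]
5^32 ≡ 35 (mod 97)  [q = 3: ≢ 1 ✓]
None equal 1, so ord_97(5) = 96: 5 is a primitive root.

Yes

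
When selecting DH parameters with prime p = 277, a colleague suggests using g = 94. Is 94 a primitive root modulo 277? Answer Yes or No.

φ(277) = 277 − 1 = 276 = 2^2 · 3 · 23.
An element g generates (Z/277Z)^× iff g^(276/q) ≢ 1 (mod 277) for each prime q ∈ {2, 3, 23}.
94^138 ≡ 276 (mod 277)  [q = 2: ≢ 1 ✓]
94^92 ≡ 160 (mod 277)  [q = 3: ≢ 1 ✓]
94^12 ≡ 52 (mod 277)  [q = 23: ≢ 1 ✓]
All checks pass, so 94 has order 276 and is a primitive root modulo 277.

Yes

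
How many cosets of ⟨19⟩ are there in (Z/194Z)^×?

ord(19) | φ(194) = φ(2)·φ(97) = 1·96 = 96 = 2^5 · 3.
Divisors of 96: 1, 2, 3, 4, 6, 8, 12, 16, 24, 32, 48, 96.
Evaluate successive powers at the divisors of 96:
19^1 ≡ 19 (mod 194)
19^2 ≡ 167 (mod 194)
19^3 ≡ 69 (mod 194)
19^4 ≡ 147 (mod 194)
19^6 ≡ 105 (mod 194)
19^8 ≡ 75 (mod 194)
19^12 ≡ 161 (mod 194)
19^16 ≡ 193 (mod 194)
19^24 ≡ 119 (mod 194)
19^32 ≡ 1 (mod 194) ✓
The order of 19 is 32, so the subgroup it generates has 32 elements.
Index = |(Z/194Z)^×| / |⟨19⟩| = 96 / 32 = 3.

3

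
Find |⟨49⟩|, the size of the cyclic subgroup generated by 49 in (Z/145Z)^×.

Since 49 ∈ (Z/145Z)^×, its order divides φ(145) = φ(5·29) = (5−1)·(29−1) = 4·28 = 112 = 2^4 · 7.
Divisors of 112: 1, 2, 4, 7, 8, 14, 16, 28, 56, 112.
Check 49^d mod 145 for each divisor in increasing order:
49^1 ≡ 49 (mod 145)
49^2 ≡ 81 (mod 145)
49^4 ≡ 36 (mod 145)
49^7 ≡ 59 (mod 145)
49^8 ≡ 136 (mod 145)
49^14 ≡ 1 (mod 145) ✓
The smallest such exponent is 14, so the order of 49 is 14.

14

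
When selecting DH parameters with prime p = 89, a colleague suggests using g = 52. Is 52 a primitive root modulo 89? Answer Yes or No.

No

φ(89) = 89 − 1 = 88 = 2^3 · 11.
Test 52^(88/q) mod 89 for each prime factor q of 88:
52^44 ≡ 88 (mod 89)  [q = 2: ≢ 1 ✓]
52^8 ≡ 1 (mod 89)  [q = 11: ≡ 1 ✗]
52^8 ≡ 1 shows ord(52) | 8, strictly less than φ(89); not a primitive root.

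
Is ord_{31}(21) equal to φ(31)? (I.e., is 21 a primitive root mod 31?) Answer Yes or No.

Yes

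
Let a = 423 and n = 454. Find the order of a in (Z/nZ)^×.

113

By Lagrange's theorem, ord_454(423) divides φ(454) = φ(2)·φ(227) = 1·226 = 226 = 2 · 113.
Divisors of 226: 1, 2, 113, 226.
Evaluate successive powers at the divisors of 226:
423^1 ≡ 423
423^2 ≡ 53
423^113 ≡ 1
Therefore the multiplicative order of 423 modulo 454 is 113.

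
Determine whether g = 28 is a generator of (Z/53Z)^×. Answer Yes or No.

φ(53) = 53 − 1 = 52 = 2^2 · 13.
Test 28^(52/q) mod 53 for each prime factor q of 52:
28^26 ≡ 1 (mod 53)  [q = 2: ≡ 1 ✗]
28^4 ≡ 15 (mod 53)  [q = 13: ≢ 1 ✓]
Since 28^26 ≡ 1, the order of 28 divides 26 < 52, so 28 is not a primitive root.

No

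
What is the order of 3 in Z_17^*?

Since 3 ∈ (Z/17Z)^×, its order divides φ(17) = 17 − 1 = 16 = 2^4.
Divisors of 16: 1, 2, 4, 8, 16.
Evaluate successive powers at the divisors of 16:
3^1 ≡ 3 (mod 17)
3^2 ≡ 9 (mod 17)
3^4 ≡ 13 (mod 17)
3^8 ≡ 16 (mod 17)
3^16 ≡ 1 (mod 17) ✓
Hence ord(3) = 16.

16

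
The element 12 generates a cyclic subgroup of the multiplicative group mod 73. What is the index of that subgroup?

Since 12 ∈ (Z/73Z)^×, its order divides φ(73) = 73 − 1 = 72 = 2^3 · 3^2.
Divisors of 72: 1, 2, 3, 4, 6, 8, 9, 12, 18, 24, 36, 72.
Check 12^d mod 73 for each divisor in increasing order:
12^1 ≡ 12 (mod 73)
12^2 ≡ 71 (mod 73)
12^3 ≡ 49 (mod 73)
12^4 ≡ 4 (mod 73)
12^6 ≡ 65 (mod 73)
12^8 ≡ 16 (mod 73)
12^9 ≡ 46 (mod 73)
12^12 ≡ 64 (mod 73)
12^18 ≡ 72 (mod 73)
12^24 ≡ 8 (mod 73)
12^36 ≡ 1 (mod 73) ✓
So ord_73(12) = 36, hence |⟨12⟩| = 36.
The index is φ(73) / ord(12) = 72 / 36 = 2.

2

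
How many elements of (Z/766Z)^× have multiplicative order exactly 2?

φ(766) = φ(2)·φ(383) = 1·382 = 382 = 2 · 191.
(Z/766Z)^× is cyclic (|G| = 382); a cyclic group of order m has exactly φ(d) elements of each order d | m, and none otherwise.
2 | 382, and φ(2) = 2 − 1 = 1.

1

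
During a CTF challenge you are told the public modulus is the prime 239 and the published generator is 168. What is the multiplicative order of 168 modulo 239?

34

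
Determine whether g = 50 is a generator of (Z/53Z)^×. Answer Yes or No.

Yes

φ(53) = 53 − 1 = 52 = 2^2 · 13.
It suffices to check that the order of 50 is not a proper divisor of 52: compute 50^(52/q) for q ∈ {2, 13}.
50^26 ≡ 52 (mod 53)  [q = 2: ≢ 1 ✓]
50^4 ≡ 28 (mod 53)  [q = 13: ≢ 1 ✓]
All checks pass, so 50 has order 52 and is a primitive root modulo 53.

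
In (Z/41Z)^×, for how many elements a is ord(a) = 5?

φ(41) = 41 − 1 = 40 = 2^3 · 5.
(Z/41Z)^× is cyclic (|G| = 40); a cyclic group of order m has exactly φ(d) elements of each order d | m, and none otherwise.
5 | 40, and φ(5) = 5 − 1 = 4.

4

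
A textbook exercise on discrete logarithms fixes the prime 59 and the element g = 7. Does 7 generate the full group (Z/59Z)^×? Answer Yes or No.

No

φ(59) = 59 − 1 = 58 = 2 · 29.
Test 7^(58/q) mod 59 for each prime factor q of 58:
7^29 ≡ 1 (mod 59)  [q = 2: ≡ 1 ✗]
7^2 ≡ 49 (mod 59)  [q = 29: ≢ 1 ✓]
7^29 ≡ 1 shows ord(7) | 29, strictly less than φ(59); not a primitive root.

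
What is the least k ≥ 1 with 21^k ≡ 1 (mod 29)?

28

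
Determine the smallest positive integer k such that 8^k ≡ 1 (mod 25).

20

By Lagrange's theorem, ord_25(8) divides φ(25) = φ(5^2) = 5·(5−1) = 20 = 2^2 · 5.
Divisors of 20: 1, 2, 4, 5, 10, 20.
Compute 8^d (mod 25) for the divisors d until we hit 1:
8^1 ≡ 8 (mod 25)
8^2 ≡ 14 (mod 25)
8^4 ≡ 21 (mod 25)
8^5 ≡ 18 (mod 25)
8^10 ≡ 24 (mod 25)
8^20 ≡ 1 (mod 25) ✓
Therefore the multiplicative order of 8 modulo 25 is 20.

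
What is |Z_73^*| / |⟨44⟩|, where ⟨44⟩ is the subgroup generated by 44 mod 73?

1

The order of 44 must divide φ(73) = 73 − 1 = 72 = 2^3 · 3^2.
Divisors of 72: 1, 2, 3, 4, 6, 8, 9, 12, 18, 24, 36, 72.
Evaluate successive powers at the divisors of 72:
44^1 ≡ 44 (mod 73)
44^2 ≡ 38 (mod 73)
44^3 ≡ 66 (mod 73)
44^4 ≡ 57 (mod 73)
44^6 ≡ 49 (mod 73)
44^8 ≡ 37 (mod 73)
44^9 ≡ 22 (mod 73)
44^12 ≡ 65 (mod 73)
44^18 ≡ 46 (mod 73)
44^24 ≡ 64 (mod 73)
44^36 ≡ 72 (mod 73)
44^72 ≡ 1 (mod 73) ✓
So ord_73(44) = 72, hence |⟨44⟩| = 72.
[(Z/73Z)^× : ⟨44⟩] = 72/72 = 1.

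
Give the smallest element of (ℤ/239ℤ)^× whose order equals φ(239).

φ(239) = 239 − 1 = 238 = 2 · 7 · 17.
g is a primitive root iff g^(238/q) ≢ 1 (mod 239) for each prime q ∈ {2, 7, 17}.
g = 2: 2^119 ≡ 1 — hits 1, so not a primitive root.
g = 3: 3^119 ≡ 1 — hits 1, so not a primitive root.
g = 4: 4^119 ≡ 1 — hits 1, so not a primitive root.
g = 5: 5^119 ≡ 1 — hits 1, so not a primitive root.
g = 6: 6^119 ≡ 1 — hits 1, so not a primitive root.
g = 7: 7^119 ≡ 238; 7^34 ≡ 24; 7^14 ≡ 211 — none is 1, so 7 is a primitive root.
So 7 is the smallest generator of (Z/239Z)^×.

7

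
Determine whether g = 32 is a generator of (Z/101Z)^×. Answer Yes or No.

No

φ(101) = 101 − 1 = 100 = 2^2 · 5^2.
32 is a primitive root mod 101 iff 32^(φ(101)/q) ≢ 1 for every prime q | φ(101), i.e. q ∈ {2, 5}.
32^50 ≡ 100 (mod 101)  [q = 2: ≢ 1 ✓]
32^20 ≡ 1 (mod 101)  [q = 5: ≡ 1 ✗]
The check at q = 5 fails, so 32 generates a proper subgroup.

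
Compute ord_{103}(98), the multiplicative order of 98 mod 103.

By Lagrange's theorem, ord_103(98) divides φ(103) = 103 − 1 = 102 = 2 · 3 · 17.
Divisors of 102: 1, 2, 3, 6, 17, 34, 51, 102.
Check 98^d mod 103 for each divisor in increasing order:
98^1 ≡ 98 (mod 103)
98^2 ≡ 25 (mod 103)
98^3 ≡ 81 (mod 103)
98^6 ≡ 72 (mod 103)
98^17 ≡ 46 (mod 103)
98^34 ≡ 56 (mod 103)
98^51 ≡ 1 (mod 103) ✓
Hence ord(98) = 51.

51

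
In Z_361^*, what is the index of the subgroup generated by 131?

2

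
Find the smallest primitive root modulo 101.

φ(101) = 101 − 1 = 100 = 2^2 · 5^2.
g is a primitive root iff g^(100/q) ≢ 1 (mod 101) for each prime q ∈ {2, 5}.
g = 2: 2^50 ≡ 100; 2^20 ≡ 95 — none is 1, so 2 is a primitive root.
Hence the least primitive root of 101 is 2.

2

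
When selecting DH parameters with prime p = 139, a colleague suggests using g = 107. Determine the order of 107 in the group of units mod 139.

69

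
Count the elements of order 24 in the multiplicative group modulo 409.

φ(409) = 409 − 1 = 408 = 2^3 · 3 · 17.
Since (Z/409Z)^× is cyclic of order 408, the number of elements of order d is φ(d) when d | 408 and 0 otherwise.
24 = 2^3 · 3 divides 408, and φ(24) = 8.

8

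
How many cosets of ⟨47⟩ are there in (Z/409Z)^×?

1

By Lagrange's theorem, ord_409(47) divides φ(409) = 409 − 1 = 408 = 2^3 · 3 · 17.
Divisors of 408: 1, 2, 3, 4, 6, 8, 12, 17, 24, 34, 51, 68, 102, 136, 204, 408.
Check 47^d mod 409 for each divisor in increasing order:
47^1 ≡ 47
47^2 ≡ 164
47^3 ≡ 346
47^4 ≡ 311
47^6 ≡ 288
47^8 ≡ 197
47^12 ≡ 326
47^17 ≡ 292
47^24 ≡ 345
47^34 ≡ 192
47^51 ≡ 31
47^68 ≡ 54
47^102 ≡ 143
47^136 ≡ 53
47^204 ≡ 408
47^408 ≡ 1
So ord_409(47) = 408, hence |⟨47⟩| = 408.
The index is φ(409) / ord(47) = 408 / 408 = 1.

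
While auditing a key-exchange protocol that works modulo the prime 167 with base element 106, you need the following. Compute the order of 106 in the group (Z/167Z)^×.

Since 106 ∈ (Z/167Z)^×, its order divides φ(167) = 167 − 1 = 166 = 2 · 83.
Divisors of 166: 1, 2, 83, 166.
Evaluate successive powers at the divisors of 166:
106^1 ≡ 106
106^2 ≡ 47
106^83 ≡ 166
106^166 ≡ 1
Therefore the multiplicative order of 106 modulo 167 is 166.

166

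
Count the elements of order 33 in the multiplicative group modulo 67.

φ(67) = 67 − 1 = 66 = 2 · 3 · 11.
In a cyclic group of order 66, there are φ(d) elements of order d for each divisor d of 66, and zero for non-divisors.
33 = 3 · 11 divides 66, and φ(33) = 20.

20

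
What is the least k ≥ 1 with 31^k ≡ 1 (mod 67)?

The order of 31 must divide φ(67) = 67 − 1 = 66 = 2 · 3 · 11.
Divisors of 66: 1, 2, 3, 6, 11, 22, 33, 66.
Check 31^d mod 67 for each divisor in increasing order:
31^1 ≡ 31 (mod 67)
31^2 ≡ 23 (mod 67)
31^3 ≡ 43 (mod 67)
31^6 ≡ 40 (mod 67)
31^11 ≡ 30 (mod 67)
31^22 ≡ 29 (mod 67)
31^33 ≡ 66 (mod 67)
31^66 ≡ 1 (mod 67) ✓
Therefore the multiplicative order of 31 modulo 67 is 66.

66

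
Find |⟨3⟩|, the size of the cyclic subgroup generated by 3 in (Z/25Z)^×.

By Lagrange's theorem, ord_25(3) divides φ(25) = φ(5^2) = 5·(5−1) = 20 = 2^2 · 5.
Divisors of 20: 1, 2, 4, 5, 10, 20.
Evaluate successive powers at the divisors of 20:
3^1 ≡ 3 (mod 25)
3^2 ≡ 9 (mod 25)
3^4 ≡ 6 (mod 25)
3^5 ≡ 18 (mod 25)
3^10 ≡ 24 (mod 25)
3^20 ≡ 1 (mod 25) ✓
Hence ord(3) = 20.

20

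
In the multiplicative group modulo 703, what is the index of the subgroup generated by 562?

72

By Lagrange's theorem, ord_703(562) divides φ(703) = φ(19·37) = (19−1)·(37−1) = 18·36 = 648 = 2^3 · 3^4.
Divisors of 648: 1, 2, 3, 4, 6, 8, 9, 12, 18, 24, 27, 36, 54, 72, 81, 108, 162, 216, 324, 648.
Test each divisor d:
562^1 ≡ 562
562^2 ≡ 197
562^3 ≡ 343
562^4 ≡ 144
562^6 ≡ 248
562^8 ≡ 349
562^9 ≡ 1
Thus |⟨562⟩| = ord(562) = 9.
[(Z/703Z)^× : ⟨562⟩] = 648/9 = 72.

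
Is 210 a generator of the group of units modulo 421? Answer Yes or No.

φ(421) = 421 − 1 = 420 = 2^2 · 3 · 5 · 7.
An element g generates (Z/421Z)^× iff g^(420/q) ≢ 1 (mod 421) for each prime q ∈ {2, 3, 5, 7}.
210^210 ≡ 420 (mod 421)  [q = 2: ≢ 1 ✓]
210^140 ≡ 20 (mod 421)  [q = 3: ≢ 1 ✓]
210^84 ≡ 252 (mod 421)  [q = 5: ≢ 1 ✓]
210^60 ≡ 33 (mod 421)  [q = 7: ≢ 1 ✓]
Every test exponent gives a nontrivial residue, hence 210 generates the full group.

Yes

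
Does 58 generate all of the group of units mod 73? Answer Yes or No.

φ(73) = 73 − 1 = 72 = 2^3 · 3^2.
Test 58^(72/q) mod 73 for each prime factor q of 72:
58^36 ≡ 72 (mod 73)  [q = 2: ≢ 1 ✓]
58^24 ≡ 8 (mod 73)  [q = 3: ≢ 1 ✓]
Every test exponent gives a nontrivial residue, hence 58 generates the full group.

Yes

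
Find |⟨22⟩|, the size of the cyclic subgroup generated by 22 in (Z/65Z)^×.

Since 22 ∈ (Z/65Z)^×, its order divides φ(65) = φ(5·13) = (5−1)·(13−1) = 4·12 = 48 = 2^4 · 3.
Divisors of 48: 1, 2, 3, 4, 6, 8, 12, 16, 24, 48.
Evaluate successive powers at the divisors of 48:
22^1 ≡ 22
22^2 ≡ 29
22^3 ≡ 53
22^4 ≡ 61
22^6 ≡ 14
22^8 ≡ 16
22^12 ≡ 1
The smallest such exponent is 12, so the order of 22 is 12.

12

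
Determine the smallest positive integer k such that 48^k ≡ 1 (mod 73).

36

By Lagrange's theorem, ord_73(48) divides φ(73) = 73 − 1 = 72 = 2^3 · 3^2.
Divisors of 72: 1, 2, 3, 4, 6, 8, 9, 12, 18, 24, 36, 72.
Test each divisor d:
48^1 ≡ 48 (mod 73)
48^2 ≡ 41 (mod 73)
48^3 ≡ 70 (mod 73)
48^4 ≡ 2 (mod 73)
48^6 ≡ 9 (mod 73)
48^8 ≡ 4 (mod 73)
48^9 ≡ 46 (mod 73)
48^12 ≡ 8 (mod 73)
48^18 ≡ 72 (mod 73)
48^24 ≡ 64 (mod 73)
48^36 ≡ 1 (mod 73) ✓
Hence ord(48) = 36.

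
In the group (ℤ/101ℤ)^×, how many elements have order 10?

4

φ(101) = 101 − 1 = 100 = 2^2 · 5^2.
In a cyclic group of order 100, there are φ(d) elements of order d for each divisor d of 100, and zero for non-divisors.
10 = 2 · 5 divides 100, and φ(10) = 4.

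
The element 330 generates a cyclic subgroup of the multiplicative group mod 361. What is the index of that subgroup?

6

By Lagrange's theorem, ord_361(330) divides φ(361) = φ(19^2) = 19·(19−1) = 342 = 2 · 3^2 · 19.
Divisors of 342: 1, 2, 3, 6, 9, 18, 19, 38, 57, 114, 171, 342.
Check 330^d mod 361 for each divisor in increasing order:
330^1 ≡ 330
330^2 ≡ 239
330^3 ≡ 172
330^6 ≡ 343
330^9 ≡ 153
330^18 ≡ 305
330^19 ≡ 292
330^38 ≡ 68
330^57 ≡ 1
The order of 330 is 57, so the subgroup it generates has 57 elements.
Index = |(Z/361Z)^×| / |⟨330⟩| = 342 / 57 = 6.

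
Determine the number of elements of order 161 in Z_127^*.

φ(127) = 127 − 1 = 126 = 2 · 3^2 · 7.
In a cyclic group of order 126, there are φ(d) elements of order d for each divisor d of 126, and zero for non-divisors.
Here 126 is not a multiple of 161, so there are no elements of order 161.

0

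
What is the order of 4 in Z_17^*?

By Lagrange's theorem, ord_17(4) divides φ(17) = 17 − 1 = 16 = 2^4.
Divisors of 16: 1, 2, 4, 8, 16.
Test each divisor d:
4^1 ≡ 4 (mod 17)
4^2 ≡ 16 (mod 17)
4^4 ≡ 1 (mod 17) ✓
Hence ord(4) = 4.

4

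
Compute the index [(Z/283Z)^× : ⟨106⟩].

ord(106) | φ(283) = 283 − 1 = 282 = 2 · 3 · 47.
Divisors of 282: 1, 2, 3, 6, 47, 94, 141, 282.
Test each divisor d:
106^1 ≡ 106 (mod 283)
106^2 ≡ 199 (mod 283)
106^3 ≡ 152 (mod 283)
106^6 ≡ 181 (mod 283)
106^47 ≡ 1 (mod 283) ✓
The order of 106 is 47, so the subgroup it generates has 47 elements.
The index is φ(283) / ord(106) = 282 / 47 = 6.

6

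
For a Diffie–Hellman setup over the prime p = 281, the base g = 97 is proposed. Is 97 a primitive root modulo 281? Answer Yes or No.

Yes

φ(281) = 281 − 1 = 280 = 2^3 · 5 · 7.
Test 97^(280/q) mod 281 for each prime factor q of 280:
97^140 ≡ 280 (mod 281)  [q = 2: ≢ 1 ✓]
97^56 ≡ 232 (mod 281)  [q = 5: ≢ 1 ✓]
97^40 ≡ 165 (mod 281)  [q = 7: ≢ 1 ✓]
None equal 1, so ord_281(97) = 280: 97 is a primitive root.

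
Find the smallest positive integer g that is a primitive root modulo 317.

2

φ(317) = 317 − 1 = 316 = 2^2 · 79.
Test candidates g = 2, 3, … against the prime factors q ∈ {2, 79} of φ(317): g is a generator iff g^(316/q) ≢ 1 for every such q.
g = 2: 2^158 ≡ 316; 2^4 ≡ 16 — none is 1, so 2 is a primitive root.
Hence the least primitive root of 317 is 2.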